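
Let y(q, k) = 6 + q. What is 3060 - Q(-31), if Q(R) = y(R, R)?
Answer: 3085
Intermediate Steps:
Q(R) = 6 + R
3060 - Q(-31) = 3060 - (6 - 31) = 3060 - 1*(-25) = 3060 + 25 = 3085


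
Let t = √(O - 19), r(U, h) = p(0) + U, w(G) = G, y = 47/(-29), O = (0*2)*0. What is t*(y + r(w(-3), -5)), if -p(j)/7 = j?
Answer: -134*I*√19/29 ≈ -20.141*I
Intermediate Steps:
O = 0 (O = 0*0 = 0)
y = -47/29 (y = 47*(-1/29) = -47/29 ≈ -1.6207)
p(j) = -7*j
r(U, h) = U (r(U, h) = -7*0 + U = 0 + U = U)
t = I*√19 (t = √(0 - 19) = √(-19) = I*√19 ≈ 4.3589*I)
t*(y + r(w(-3), -5)) = (I*√19)*(-47/29 - 3) = (I*√19)*(-134/29) = -134*I*√19/29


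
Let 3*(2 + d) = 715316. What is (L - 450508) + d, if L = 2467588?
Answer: 6766550/3 ≈ 2.2555e+6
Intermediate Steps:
d = 715310/3 (d = -2 + (⅓)*715316 = -2 + 715316/3 = 715310/3 ≈ 2.3844e+5)
(L - 450508) + d = (2467588 - 450508) + 715310/3 = 2017080 + 715310/3 = 6766550/3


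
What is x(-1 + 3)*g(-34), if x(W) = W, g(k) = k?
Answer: -68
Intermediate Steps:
x(-1 + 3)*g(-34) = (-1 + 3)*(-34) = 2*(-34) = -68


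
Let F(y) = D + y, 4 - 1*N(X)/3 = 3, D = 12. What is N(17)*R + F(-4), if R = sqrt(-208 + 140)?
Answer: 8 + 6*I*sqrt(17) ≈ 8.0 + 24.739*I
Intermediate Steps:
R = 2*I*sqrt(17) (R = sqrt(-68) = 2*I*sqrt(17) ≈ 8.2462*I)
N(X) = 3 (N(X) = 12 - 3*3 = 12 - 9 = 3)
F(y) = 12 + y
N(17)*R + F(-4) = 3*(2*I*sqrt(17)) + (12 - 4) = 6*I*sqrt(17) + 8 = 8 + 6*I*sqrt(17)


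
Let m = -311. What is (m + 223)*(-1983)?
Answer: 174504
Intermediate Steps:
(m + 223)*(-1983) = (-311 + 223)*(-1983) = -88*(-1983) = 174504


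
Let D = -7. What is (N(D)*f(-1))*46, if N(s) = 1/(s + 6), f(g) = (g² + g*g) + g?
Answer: -46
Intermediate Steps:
f(g) = g + 2*g² (f(g) = (g² + g²) + g = 2*g² + g = g + 2*g²)
N(s) = 1/(6 + s)
(N(D)*f(-1))*46 = ((-(1 + 2*(-1)))/(6 - 7))*46 = ((-(1 - 2))/(-1))*46 = -(-1)*(-1)*46 = -1*1*46 = -1*46 = -46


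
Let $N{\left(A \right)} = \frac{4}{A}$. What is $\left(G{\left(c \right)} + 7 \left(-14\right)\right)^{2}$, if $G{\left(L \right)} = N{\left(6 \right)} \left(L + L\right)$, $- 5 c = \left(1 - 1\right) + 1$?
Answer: $\frac{2172676}{225} \approx 9656.3$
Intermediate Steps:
$c = - \frac{1}{5}$ ($c = - \frac{\left(1 - 1\right) + 1}{5} = - \frac{0 + 1}{5} = \left(- \frac{1}{5}\right) 1 = - \frac{1}{5} \approx -0.2$)
$G{\left(L \right)} = \frac{4 L}{3}$ ($G{\left(L \right)} = \frac{4}{6} \left(L + L\right) = 4 \cdot \frac{1}{6} \cdot 2 L = \frac{2 \cdot 2 L}{3} = \frac{4 L}{3}$)
$\left(G{\left(c \right)} + 7 \left(-14\right)\right)^{2} = \left(\frac{4}{3} \left(- \frac{1}{5}\right) + 7 \left(-14\right)\right)^{2} = \left(- \frac{4}{15} - 98\right)^{2} = \left(- \frac{1474}{15}\right)^{2} = \frac{2172676}{225}$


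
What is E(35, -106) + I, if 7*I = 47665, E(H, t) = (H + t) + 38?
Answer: 47434/7 ≈ 6776.3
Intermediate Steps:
E(H, t) = 38 + H + t
I = 47665/7 (I = (⅐)*47665 = 47665/7 ≈ 6809.3)
E(35, -106) + I = (38 + 35 - 106) + 47665/7 = -33 + 47665/7 = 47434/7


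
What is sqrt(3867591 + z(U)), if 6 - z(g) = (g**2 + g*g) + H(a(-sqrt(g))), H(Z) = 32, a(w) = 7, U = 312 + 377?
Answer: 13*sqrt(17267) ≈ 1708.3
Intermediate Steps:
U = 689
z(g) = -26 - 2*g**2 (z(g) = 6 - ((g**2 + g*g) + 32) = 6 - ((g**2 + g**2) + 32) = 6 - (2*g**2 + 32) = 6 - (32 + 2*g**2) = 6 + (-32 - 2*g**2) = -26 - 2*g**2)
sqrt(3867591 + z(U)) = sqrt(3867591 + (-26 - 2*689**2)) = sqrt(3867591 + (-26 - 2*474721)) = sqrt(3867591 + (-26 - 949442)) = sqrt(3867591 - 949468) = sqrt(2918123) = 13*sqrt(17267)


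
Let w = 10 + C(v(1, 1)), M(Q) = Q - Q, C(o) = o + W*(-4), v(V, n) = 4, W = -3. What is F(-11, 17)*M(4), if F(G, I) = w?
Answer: 0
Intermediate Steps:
C(o) = 12 + o (C(o) = o - 3*(-4) = o + 12 = 12 + o)
M(Q) = 0
w = 26 (w = 10 + (12 + 4) = 10 + 16 = 26)
F(G, I) = 26
F(-11, 17)*M(4) = 26*0 = 0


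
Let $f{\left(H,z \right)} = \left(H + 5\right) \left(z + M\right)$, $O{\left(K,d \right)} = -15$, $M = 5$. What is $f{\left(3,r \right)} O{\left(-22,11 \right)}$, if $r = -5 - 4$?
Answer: $480$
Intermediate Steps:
$r = -9$ ($r = -5 - 4 = -9$)
$f{\left(H,z \right)} = \left(5 + H\right) \left(5 + z\right)$ ($f{\left(H,z \right)} = \left(H + 5\right) \left(z + 5\right) = \left(5 + H\right) \left(5 + z\right)$)
$f{\left(3,r \right)} O{\left(-22,11 \right)} = \left(25 + 5 \cdot 3 + 5 \left(-9\right) + 3 \left(-9\right)\right) \left(-15\right) = \left(25 + 15 - 45 - 27\right) \left(-15\right) = \left(-32\right) \left(-15\right) = 480$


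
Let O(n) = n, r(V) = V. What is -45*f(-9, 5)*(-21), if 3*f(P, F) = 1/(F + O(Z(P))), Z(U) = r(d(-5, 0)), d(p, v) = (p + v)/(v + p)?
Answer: 105/2 ≈ 52.500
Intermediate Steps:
d(p, v) = 1 (d(p, v) = (p + v)/(p + v) = 1)
Z(U) = 1
f(P, F) = 1/(3*(1 + F)) (f(P, F) = 1/(3*(F + 1)) = 1/(3*(1 + F)))
-45*f(-9, 5)*(-21) = -45*1/(3*(1 + 5))*(-21) = -45*(⅓)/6*(-21) = -45*(⅓)*(⅙)*(-21) = -5*(-21)/2 = -45*(-7/6) = 105/2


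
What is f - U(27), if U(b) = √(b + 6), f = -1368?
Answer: -1368 - √33 ≈ -1373.7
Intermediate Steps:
U(b) = √(6 + b)
f - U(27) = -1368 - √(6 + 27) = -1368 - √33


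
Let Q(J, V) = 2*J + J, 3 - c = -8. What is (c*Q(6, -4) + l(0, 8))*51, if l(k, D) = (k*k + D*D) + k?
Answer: 13362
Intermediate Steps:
c = 11 (c = 3 - 1*(-8) = 3 + 8 = 11)
Q(J, V) = 3*J
l(k, D) = k + D² + k² (l(k, D) = (k² + D²) + k = (D² + k²) + k = k + D² + k²)
(c*Q(6, -4) + l(0, 8))*51 = (11*(3*6) + (0 + 8² + 0²))*51 = (11*18 + (0 + 64 + 0))*51 = (198 + 64)*51 = 262*51 = 13362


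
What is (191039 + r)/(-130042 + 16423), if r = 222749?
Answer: -413788/113619 ≈ -3.6419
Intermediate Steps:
(191039 + r)/(-130042 + 16423) = (191039 + 222749)/(-130042 + 16423) = 413788/(-113619) = 413788*(-1/113619) = -413788/113619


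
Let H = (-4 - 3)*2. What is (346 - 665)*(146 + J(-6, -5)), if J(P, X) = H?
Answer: -42108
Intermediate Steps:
H = -14 (H = -7*2 = -14)
J(P, X) = -14
(346 - 665)*(146 + J(-6, -5)) = (346 - 665)*(146 - 14) = -319*132 = -42108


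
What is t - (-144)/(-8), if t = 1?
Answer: -17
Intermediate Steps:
t - (-144)/(-8) = 1 - (-144)/(-8) = 1 - (-144)*(-1)/8 = 1 - 12*3/2 = 1 - 18 = -17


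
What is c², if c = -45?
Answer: 2025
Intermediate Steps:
c² = (-45)² = 2025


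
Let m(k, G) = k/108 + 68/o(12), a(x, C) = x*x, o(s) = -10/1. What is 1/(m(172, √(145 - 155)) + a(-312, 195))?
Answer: 135/13140737 ≈ 1.0273e-5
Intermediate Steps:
o(s) = -10 (o(s) = -10*1 = -10)
a(x, C) = x²
m(k, G) = -34/5 + k/108 (m(k, G) = k/108 + 68/(-10) = k*(1/108) + 68*(-⅒) = k/108 - 34/5 = -34/5 + k/108)
1/(m(172, √(145 - 155)) + a(-312, 195)) = 1/((-34/5 + (1/108)*172) + (-312)²) = 1/((-34/5 + 43/27) + 97344) = 1/(-703/135 + 97344) = 1/(13140737/135) = 135/13140737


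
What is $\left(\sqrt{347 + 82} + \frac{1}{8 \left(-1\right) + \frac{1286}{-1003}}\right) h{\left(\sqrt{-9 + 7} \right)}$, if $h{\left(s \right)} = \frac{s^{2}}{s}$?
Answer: $i \sqrt{2} \left(- \frac{1003}{9310} + \sqrt{429}\right) \approx 29.139 i$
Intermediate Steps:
$h{\left(s \right)} = s$
$\left(\sqrt{347 + 82} + \frac{1}{8 \left(-1\right) + \frac{1286}{-1003}}\right) h{\left(\sqrt{-9 + 7} \right)} = \left(\sqrt{347 + 82} + \frac{1}{8 \left(-1\right) + \frac{1286}{-1003}}\right) \sqrt{-9 + 7} = \left(\sqrt{429} + \frac{1}{-8 + 1286 \left(- \frac{1}{1003}\right)}\right) \sqrt{-2} = \left(\sqrt{429} + \frac{1}{-8 - \frac{1286}{1003}}\right) i \sqrt{2} = \left(\sqrt{429} + \frac{1}{- \frac{9310}{1003}}\right) i \sqrt{2} = \left(\sqrt{429} - \frac{1003}{9310}\right) i \sqrt{2} = \left(- \frac{1003}{9310} + \sqrt{429}\right) i \sqrt{2} = i \sqrt{2} \left(- \frac{1003}{9310} + \sqrt{429}\right)$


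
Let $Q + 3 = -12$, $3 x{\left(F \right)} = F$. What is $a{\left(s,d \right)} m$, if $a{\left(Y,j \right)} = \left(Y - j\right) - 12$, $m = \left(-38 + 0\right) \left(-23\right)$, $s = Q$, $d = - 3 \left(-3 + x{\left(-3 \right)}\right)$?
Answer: $-34086$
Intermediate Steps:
$x{\left(F \right)} = \frac{F}{3}$
$Q = -15$ ($Q = -3 - 12 = -15$)
$d = 12$ ($d = - 3 \left(-3 + \frac{1}{3} \left(-3\right)\right) = - 3 \left(-3 - 1\right) = \left(-3\right) \left(-4\right) = 12$)
$s = -15$
$m = 874$ ($m = \left(-38\right) \left(-23\right) = 874$)
$a{\left(Y,j \right)} = -12 + Y - j$ ($a{\left(Y,j \right)} = \left(Y - j\right) - 12 = -12 + Y - j$)
$a{\left(s,d \right)} m = \left(-12 - 15 - 12\right) 874 = \left(-39\right) 874 = -34086$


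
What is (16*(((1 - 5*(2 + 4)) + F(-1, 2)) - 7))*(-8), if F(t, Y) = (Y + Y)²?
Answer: 2560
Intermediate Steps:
F(t, Y) = 4*Y² (F(t, Y) = (2*Y)² = 4*Y²)
(16*(((1 - 5*(2 + 4)) + F(-1, 2)) - 7))*(-8) = (16*(((1 - 5*(2 + 4)) + 4*2²) - 7))*(-8) = (16*(((1 - 5*6) + 4*4) - 7))*(-8) = (16*(((1 - 30) + 16) - 7))*(-8) = (16*((-29 + 16) - 7))*(-8) = (16*(-13 - 7))*(-8) = (16*(-20))*(-8) = -320*(-8) = 2560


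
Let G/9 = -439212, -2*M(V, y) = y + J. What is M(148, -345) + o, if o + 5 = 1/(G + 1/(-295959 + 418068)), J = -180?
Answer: 248583105885847/965371285942 ≈ 257.50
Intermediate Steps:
M(V, y) = 90 - y/2 (M(V, y) = -(y - 180)/2 = -(-180 + y)/2 = 90 - y/2)
G = -3952908 (G = 9*(-439212) = -3952908)
o = -2413428336964/482685642971 (o = -5 + 1/(-3952908 + 1/(-295959 + 418068)) = -5 + 1/(-3952908 + 1/122109) = -5 + 1/(-482685642971/122109) = -5 - 122109/482685642971 = -2413428336964/482685642971 ≈ -5.0000)
M(148, -345) + o = (90 - ½*(-345)) - 2413428336964/482685642971 = (90 + 345/2) - 2413428336964/482685642971 = 525/2 - 2413428336964/482685642971 = 248583105885847/965371285942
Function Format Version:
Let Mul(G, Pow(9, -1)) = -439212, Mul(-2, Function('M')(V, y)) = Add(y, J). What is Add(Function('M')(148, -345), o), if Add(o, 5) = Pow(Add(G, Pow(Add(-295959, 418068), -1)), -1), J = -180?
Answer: Rational(248583105885847, 965371285942) ≈ 257.50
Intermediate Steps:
Function('M')(V, y) = Add(90, Mul(Rational(-1, 2), y)) (Function('M')(V, y) = Mul(Rational(-1, 2), Add(y, -180)) = Mul(Rational(-1, 2), Add(-180, y)) = Add(90, Mul(Rational(-1, 2), y)))
G = -3952908 (G = Mul(9, -439212) = -3952908)
o = Rational(-2413428336964, 482685642971) (o = Add(-5, Pow(Add(-3952908, Pow(Add(-295959, 418068), -1)), -1)) = Add(-5, Pow(Add(-3952908, Pow(122109, -1)), -1)) = Add(-5, Pow(Add(-3952908, Rational(1, 122109)), -1)) = Add(-5, Pow(Rational(-482685642971, 122109), -1)) = Add(-5, Rational(-122109, 482685642971)) = Rational(-2413428336964, 482685642971) ≈ -5.0000)
Add(Function('M')(148, -345), o) = Add(Add(90, Mul(Rational(-1, 2), -345)), Rational(-2413428336964, 482685642971)) = Add(Add(90, Rational(345, 2)), Rational(-2413428336964, 482685642971)) = Add(Rational(525, 2), Rational(-2413428336964, 482685642971)) = Rational(248583105885847, 965371285942)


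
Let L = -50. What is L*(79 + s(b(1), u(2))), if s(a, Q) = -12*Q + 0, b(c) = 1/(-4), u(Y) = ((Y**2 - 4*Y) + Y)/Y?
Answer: -4550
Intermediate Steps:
u(Y) = (Y**2 - 3*Y)/Y
b(c) = -1/4
s(a, Q) = -12*Q
L*(79 + s(b(1), u(2))) = -50*(79 - 12*(-3 + 2)) = -50*(79 - 12*(-1)) = -50*(79 + 12) = -50*91 = -4550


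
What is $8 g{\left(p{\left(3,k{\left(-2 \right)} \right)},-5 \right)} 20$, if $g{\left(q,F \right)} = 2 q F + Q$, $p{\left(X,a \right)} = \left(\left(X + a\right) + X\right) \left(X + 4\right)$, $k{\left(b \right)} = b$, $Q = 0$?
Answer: $-44800$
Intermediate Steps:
$p{\left(X,a \right)} = \left(4 + X\right) \left(a + 2 X\right)$ ($p{\left(X,a \right)} = \left(a + 2 X\right) \left(4 + X\right) = \left(4 + X\right) \left(a + 2 X\right)$)
$g{\left(q,F \right)} = 2 F q$ ($g{\left(q,F \right)} = 2 q F + 0 = 2 F q + 0 = 2 F q$)
$8 g{\left(p{\left(3,k{\left(-2 \right)} \right)},-5 \right)} 20 = 8 \cdot 2 \left(-5\right) \left(2 \cdot 3^{2} + 4 \left(-2\right) + 8 \cdot 3 + 3 \left(-2\right)\right) 20 = 8 \cdot 2 \left(-5\right) \left(2 \cdot 9 - 8 + 24 - 6\right) 20 = 8 \cdot 2 \left(-5\right) \left(18 - 8 + 24 - 6\right) 20 = 8 \cdot 2 \left(-5\right) 28 \cdot 20 = 8 \left(-280\right) 20 = \left(-2240\right) 20 = -44800$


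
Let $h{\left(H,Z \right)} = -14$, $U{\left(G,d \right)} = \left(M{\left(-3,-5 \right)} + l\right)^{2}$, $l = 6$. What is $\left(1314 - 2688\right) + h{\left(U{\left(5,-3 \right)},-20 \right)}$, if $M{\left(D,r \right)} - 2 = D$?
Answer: $-1388$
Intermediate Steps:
$M{\left(D,r \right)} = 2 + D$
$U{\left(G,d \right)} = 25$ ($U{\left(G,d \right)} = \left(\left(2 - 3\right) + 6\right)^{2} = \left(-1 + 6\right)^{2} = 5^{2} = 25$)
$\left(1314 - 2688\right) + h{\left(U{\left(5,-3 \right)},-20 \right)} = \left(1314 - 2688\right) - 14 = -1374 - 14 = -1388$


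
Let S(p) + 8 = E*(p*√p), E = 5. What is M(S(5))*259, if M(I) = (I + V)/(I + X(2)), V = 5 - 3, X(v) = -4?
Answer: 790727/2981 + 38850*√5/2981 ≈ 294.40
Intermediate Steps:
V = 2
S(p) = -8 + 5*p^(3/2) (S(p) = -8 + 5*(p*√p) = -8 + 5*p^(3/2))
M(I) = (2 + I)/(-4 + I) (M(I) = (I + 2)/(I - 4) = (2 + I)/(-4 + I))
M(S(5))*259 = ((2 + (-8 + 5*5^(3/2)))/(-4 + (-8 + 5*5^(3/2))))*259 = ((2 + (-8 + 5*(5*√5)))/(-4 + (-8 + 5*(5*√5))))*259 = ((2 + (-8 + 25*√5))/(-4 + (-8 + 25*√5)))*259 = ((-6 + 25*√5)/(-12 + 25*√5))*259 = 259*(-6 + 25*√5)/(-12 + 25*√5)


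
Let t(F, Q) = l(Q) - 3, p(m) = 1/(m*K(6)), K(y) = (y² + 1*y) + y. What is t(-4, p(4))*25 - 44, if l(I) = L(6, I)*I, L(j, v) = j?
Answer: -3783/32 ≈ -118.22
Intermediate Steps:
K(y) = y² + 2*y (K(y) = (y² + y) + y = (y + y²) + y = y² + 2*y)
l(I) = 6*I
p(m) = 1/(48*m) (p(m) = 1/(m*(6*(2 + 6))) = 1/(m*(6*8)) = 1/(m*48) = 1/(48*m))
t(F, Q) = -3 + 6*Q (t(F, Q) = 6*Q - 3 = -3 + 6*Q)
t(-4, p(4))*25 - 44 = (-3 + 6*((1/48)/4))*25 - 44 = (-3 + 6*((1/48)*(¼)))*25 - 44 = (-3 + 6*(1/192))*25 - 44 = (-3 + 1/32)*25 - 44 = -95/32*25 - 44 = -2375/32 - 44 = -3783/32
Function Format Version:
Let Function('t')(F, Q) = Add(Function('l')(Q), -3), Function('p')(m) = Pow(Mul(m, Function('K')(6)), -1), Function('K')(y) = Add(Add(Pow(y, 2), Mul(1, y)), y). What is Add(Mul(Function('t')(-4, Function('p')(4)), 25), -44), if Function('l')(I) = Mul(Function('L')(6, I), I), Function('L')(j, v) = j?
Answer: Rational(-3783, 32) ≈ -118.22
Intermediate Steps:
Function('K')(y) = Add(Pow(y, 2), Mul(2, y)) (Function('K')(y) = Add(Add(Pow(y, 2), y), y) = Add(Add(y, Pow(y, 2)), y) = Add(Pow(y, 2), Mul(2, y)))
Function('l')(I) = Mul(6, I)
Function('p')(m) = Mul(Rational(1, 48), Pow(m, -1)) (Function('p')(m) = Pow(Mul(m, Mul(6, Add(2, 6))), -1) = Pow(Mul(m, Mul(6, 8)), -1) = Pow(Mul(m, 48), -1) = Pow(Mul(48, m), -1) = Mul(Rational(1, 48), Pow(m, -1)))
Function('t')(F, Q) = Add(-3, Mul(6, Q)) (Function('t')(F, Q) = Add(Mul(6, Q), -3) = Add(-3, Mul(6, Q)))
Add(Mul(Function('t')(-4, Function('p')(4)), 25), -44) = Add(Mul(Add(-3, Mul(6, Mul(Rational(1, 48), Pow(4, -1)))), 25), -44) = Add(Mul(Add(-3, Mul(6, Mul(Rational(1, 48), Rational(1, 4)))), 25), -44) = Add(Mul(Add(-3, Mul(6, Rational(1, 192))), 25), -44) = Add(Mul(Add(-3, Rational(1, 32)), 25), -44) = Add(Mul(Rational(-95, 32), 25), -44) = Add(Rational(-2375, 32), -44) = Rational(-3783, 32)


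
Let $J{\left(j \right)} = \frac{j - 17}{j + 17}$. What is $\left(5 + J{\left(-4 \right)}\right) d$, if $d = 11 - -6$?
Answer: $\frac{748}{13} \approx 57.538$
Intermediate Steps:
$d = 17$ ($d = 11 + 6 = 17$)
$J{\left(j \right)} = \frac{-17 + j}{17 + j}$
$\left(5 + J{\left(-4 \right)}\right) d = \left(5 + \frac{-17 - 4}{17 - 4}\right) 17 = \left(5 + \frac{1}{13} \left(-21\right)\right) 17 = \left(5 - \frac{21}{13}\right) 17 = \frac{44}{13} \cdot 17 = \frac{748}{13}$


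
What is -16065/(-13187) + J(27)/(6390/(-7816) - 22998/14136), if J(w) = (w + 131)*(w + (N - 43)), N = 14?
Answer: 15320024117/117403861 ≈ 130.49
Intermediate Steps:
J(w) = (-29 + w)*(131 + w) (J(w) = (w + 131)*(w + (14 - 43)) = (131 + w)*(w - 29) = (131 + w)*(-29 + w) = (-29 + w)*(131 + w))
-16065/(-13187) + J(27)/(6390/(-7816) - 22998/14136) = -16065/(-13187) + (-3799 + 27**2 + 102*27)/(6390/(-7816) - 22998/14136) = -16065*(-1/13187) + (-3799 + 729 + 2754)/(6390*(-1/7816) - 22998*1/14136) = 16065/13187 - 316/(-3195/3908 - 3833/2356) = 16065/13187 - 316/(-1406674/575453) = 16065/13187 - 316*(-575453/1406674) = 16065/13187 + 1150906/8903 = 15320024117/117403861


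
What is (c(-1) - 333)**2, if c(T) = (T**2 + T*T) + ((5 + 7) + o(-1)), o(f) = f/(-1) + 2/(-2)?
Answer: 101761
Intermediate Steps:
o(f) = -1 - f (o(f) = f*(-1) + 2*(-1/2) = -f - 1 = -1 - f)
c(T) = 12 + 2*T**2 (c(T) = (T**2 + T*T) + ((5 + 7) + (-1 - 1*(-1))) = (T**2 + T**2) + (12 + (-1 + 1)) = 2*T**2 + (12 + 0) = 2*T**2 + 12 = 12 + 2*T**2)
(c(-1) - 333)**2 = ((12 + 2*(-1)**2) - 333)**2 = ((12 + 2*1) - 333)**2 = ((12 + 2) - 333)**2 = (14 - 333)**2 = (-319)**2 = 101761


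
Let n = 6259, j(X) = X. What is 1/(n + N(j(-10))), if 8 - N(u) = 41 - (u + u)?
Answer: 1/6206 ≈ 0.00016113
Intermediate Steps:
N(u) = -33 + 2*u (N(u) = 8 - (41 - (u + u)) = 8 - (41 - 2*u) = 8 + (-41 + 2*u) = -33 + 2*u)
1/(n + N(j(-10))) = 1/(6259 + (-33 + 2*(-10))) = 1/(6259 + (-33 - 20)) = 1/(6259 - 53) = 1/6206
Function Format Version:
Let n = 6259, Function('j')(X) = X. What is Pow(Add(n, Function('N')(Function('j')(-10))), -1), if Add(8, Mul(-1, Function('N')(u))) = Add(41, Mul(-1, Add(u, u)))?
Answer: Rational(1, 6206) ≈ 0.00016113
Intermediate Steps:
Function('N')(u) = Add(-33, Mul(2, u)) (Function('N')(u) = Add(8, Mul(-1, Add(41, Mul(-1, Add(u, u))))) = Add(8, Mul(-1, Add(41, Mul(-1, Mul(2, u))))) = Add(8, Mul(-1, Add(41, Mul(-2, u)))) = Add(8, Add(-41, Mul(2, u))) = Add(-33, Mul(2, u)))
Pow(Add(n, Function('N')(Function('j')(-10))), -1) = Pow(Add(6259, Add(-33, Mul(2, -10))), -1) = Pow(Add(6259, Add(-33, -20)), -1) = Pow(Add(6259, -53), -1) = Pow(6206, -1) = Rational(1, 6206)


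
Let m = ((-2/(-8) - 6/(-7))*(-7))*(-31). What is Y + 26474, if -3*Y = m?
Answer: 316727/12 ≈ 26394.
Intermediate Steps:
m = 961/4 (m = ((-2*(-⅛) - 6*(-⅐))*(-7))*(-31) = ((¼ + 6/7)*(-7))*(-31) = ((31/28)*(-7))*(-31) = -31/4*(-31) = 961/4 ≈ 240.25)
Y = -961/12 (Y = -⅓*961/4 = -961/12 ≈ -80.083)
Y + 26474 = -961/12 + 26474 = 316727/12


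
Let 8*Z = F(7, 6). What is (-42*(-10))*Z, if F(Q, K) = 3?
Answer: 315/2 ≈ 157.50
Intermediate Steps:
Z = 3/8 (Z = (⅛)*3 = 3/8 ≈ 0.37500)
(-42*(-10))*Z = -42*(-10)*(3/8) = 420*(3/8) = 315/2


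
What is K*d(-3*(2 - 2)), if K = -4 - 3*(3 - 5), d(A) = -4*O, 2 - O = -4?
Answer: -48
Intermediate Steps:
O = 6 (O = 2 - 1*(-4) = 2 + 4 = 6)
d(A) = -24 (d(A) = -4*6 = -24)
K = 2 (K = -4 - 3*(-2) = -4 + 6 = 2)
K*d(-3*(2 - 2)) = 2*(-24) = -48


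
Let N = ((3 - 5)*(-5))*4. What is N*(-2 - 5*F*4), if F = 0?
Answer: -80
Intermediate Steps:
N = 40 (N = -2*(-5)*4 = 10*4 = 40)
N*(-2 - 5*F*4) = 40*(-2 - 0*4) = 40*(-2 - 5*0) = 40*(-2 + 0) = 40*(-2) = -80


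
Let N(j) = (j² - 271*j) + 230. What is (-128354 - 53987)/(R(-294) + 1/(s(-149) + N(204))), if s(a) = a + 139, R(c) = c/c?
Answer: -2452121768/13447 ≈ -1.8235e+5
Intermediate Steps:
R(c) = 1
s(a) = 139 + a
N(j) = 230 + j² - 271*j
(-128354 - 53987)/(R(-294) + 1/(s(-149) + N(204))) = (-128354 - 53987)/(1 + 1/((139 - 149) + (230 + 204² - 271*204))) = -182341/(1 + 1/(-10 + (230 + 41616 - 55284))) = -182341/(1 + 1/(-10 - 13438)) = -182341/(1 + 1/(-13448)) = -182341/(1 - 1/13448) = -182341/13447/13448 = -182341*13448/13447 = -2452121768/13447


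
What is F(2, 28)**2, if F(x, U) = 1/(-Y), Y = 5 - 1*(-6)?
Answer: 1/121 ≈ 0.0082645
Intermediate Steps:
Y = 11 (Y = 5 + 6 = 11)
F(x, U) = -1/11 (F(x, U) = 1/(-1*11) = 1/(-11) = -1/11)
F(2, 28)**2 = (-1/11)**2 = 1/121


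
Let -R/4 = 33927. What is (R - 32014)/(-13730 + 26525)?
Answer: -167722/12795 ≈ -13.108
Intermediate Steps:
R = -135708 (R = -4*33927 = -135708)
(R - 32014)/(-13730 + 26525) = (-135708 - 32014)/(-13730 + 26525) = -167722/12795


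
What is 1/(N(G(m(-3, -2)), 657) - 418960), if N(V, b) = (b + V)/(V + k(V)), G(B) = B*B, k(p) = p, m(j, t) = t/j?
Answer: -8/3345763 ≈ -2.3911e-6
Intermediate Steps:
G(B) = B**2
N(V, b) = (V + b)/(2*V) (N(V, b) = (b + V)/(V + V) = (V + b)/((2*V)) = (V + b)*(1/(2*V)) = (V + b)/(2*V))
1/(N(G(m(-3, -2)), 657) - 418960) = 1/(((-2/(-3))**2 + 657)/(2*((-2/(-3))**2)) - 418960) = 1/(((-2*(-1/3))**2 + 657)/(2*((-2*(-1/3))**2)) - 418960) = 1/(((2/3)**2 + 657)/(2*((2/3)**2)) - 418960) = 1/((4/9 + 657)/(2*(4/9)) - 418960) = 1/((1/2)*(9/4)*(5917/9) - 418960) = 1/(5917/8 - 418960) = 1/(-3345763/8) = -8/3345763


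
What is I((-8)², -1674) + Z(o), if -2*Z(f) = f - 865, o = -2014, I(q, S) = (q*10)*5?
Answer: 9279/2 ≈ 4639.5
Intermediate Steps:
I(q, S) = 50*q (I(q, S) = (10*q)*5 = 50*q)
Z(f) = 865/2 - f/2 (Z(f) = -(f - 865)/2 = -(-865 + f)/2 = 865/2 - f/2)
I((-8)², -1674) + Z(o) = 50*(-8)² + (865/2 - ½*(-2014)) = 50*64 + (865/2 + 1007) = 3200 + 2879/2 = 9279/2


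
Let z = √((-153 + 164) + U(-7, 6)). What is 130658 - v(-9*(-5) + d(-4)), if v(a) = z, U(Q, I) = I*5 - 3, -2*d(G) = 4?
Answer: 130658 - √38 ≈ 1.3065e+5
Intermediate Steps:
d(G) = -2 (d(G) = -½*4 = -2)
U(Q, I) = -3 + 5*I (U(Q, I) = 5*I - 3 = -3 + 5*I)
z = √38 (z = √((-153 + 164) + (-3 + 5*6)) = √(11 + (-3 + 30)) = √(11 + 27) = √38 ≈ 6.1644)
v(a) = √38
130658 - v(-9*(-5) + d(-4)) = 130658 - √38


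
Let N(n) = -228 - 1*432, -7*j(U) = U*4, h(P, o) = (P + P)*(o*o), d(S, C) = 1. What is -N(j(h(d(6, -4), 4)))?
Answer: 660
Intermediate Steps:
h(P, o) = 2*P*o**2 (h(P, o) = (2*P)*o**2 = 2*P*o**2)
j(U) = -4*U/7 (j(U) = -U*4/7 = -4*U/7)
N(n) = -660 (N(n) = -228 - 432 = -660)
-N(j(h(d(6, -4), 4))) = -1*(-660) = 660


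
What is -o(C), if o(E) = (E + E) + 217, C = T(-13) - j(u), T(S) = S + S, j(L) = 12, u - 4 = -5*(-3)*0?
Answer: -141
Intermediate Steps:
u = 4 (u = 4 - 5*(-3)*0 = 4 + 15*0 = 4 + 0 = 4)
T(S) = 2*S
C = -38 (C = 2*(-13) - 1*12 = -26 - 12 = -38)
o(E) = 217 + 2*E (o(E) = 2*E + 217 = 217 + 2*E)
-o(C) = -(217 + 2*(-38)) = -(217 - 76) = -1*141 = -141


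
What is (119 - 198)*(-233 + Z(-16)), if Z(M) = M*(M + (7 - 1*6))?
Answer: -553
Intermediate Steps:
Z(M) = M*(1 + M) (Z(M) = M*(M + (7 - 6)) = M*(M + 1) = M*(1 + M))
(119 - 198)*(-233 + Z(-16)) = (119 - 198)*(-233 - 16*(1 - 16)) = -79*(-233 - 16*(-15)) = -79*(-233 + 240) = -79*7 = -553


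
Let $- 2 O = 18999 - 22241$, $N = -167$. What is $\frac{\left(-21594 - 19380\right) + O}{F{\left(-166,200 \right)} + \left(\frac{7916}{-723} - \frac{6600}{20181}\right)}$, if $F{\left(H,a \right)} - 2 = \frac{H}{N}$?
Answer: $\frac{31963478894571}{6726725344} \approx 4751.7$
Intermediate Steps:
$O = 1621$ ($O = - \frac{18999 - 22241}{2} = \left(- \frac{1}{2}\right) \left(-3242\right) = 1621$)
$F{\left(H,a \right)} = 2 - \frac{H}{167}$ ($F{\left(H,a \right)} = 2 + \frac{H}{-167} = 2 + H \left(- \frac{1}{167}\right) = 2 - \frac{H}{167}$)
$\frac{\left(-21594 - 19380\right) + O}{F{\left(-166,200 \right)} + \left(\frac{7916}{-723} - \frac{6600}{20181}\right)} = \frac{\left(-21594 - 19380\right) + 1621}{\left(2 - - \frac{166}{167}\right) + \left(\frac{7916}{-723} - \frac{6600}{20181}\right)} = \frac{-40974 + 1621}{\left(2 + \frac{166}{167}\right) + \left(7916 \left(- \frac{1}{723}\right) - \frac{2200}{6727}\right)} = - \frac{39353}{\frac{500}{167} - \frac{54841532}{4863621}} = - \frac{39353}{- \frac{6726725344}{812224707}} = \left(-39353\right) \left(- \frac{812224707}{6726725344}\right) = \frac{31963478894571}{6726725344}$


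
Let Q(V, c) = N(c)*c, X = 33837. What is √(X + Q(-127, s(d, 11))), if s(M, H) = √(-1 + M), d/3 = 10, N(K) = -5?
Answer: √(33837 - 5*√29) ≈ 183.88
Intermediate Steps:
d = 30 (d = 3*10 = 30)
Q(V, c) = -5*c
√(X + Q(-127, s(d, 11))) = √(33837 - 5*√(-1 + 30)) = √(33837 - 5*√29)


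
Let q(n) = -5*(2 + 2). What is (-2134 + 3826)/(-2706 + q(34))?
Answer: -18/29 ≈ -0.62069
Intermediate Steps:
q(n) = -20 (q(n) = -5*4 = -20)
(-2134 + 3826)/(-2706 + q(34)) = (-2134 + 3826)/(-2706 - 20) = 1692/(-2726) = 1692*(-1/2726) = -18/29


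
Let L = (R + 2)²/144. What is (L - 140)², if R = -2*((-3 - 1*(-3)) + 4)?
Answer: 312481/16 ≈ 19530.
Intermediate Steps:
R = -8 (R = -2*((-3 + 3) + 4) = -2*(0 + 4) = -2*4 = -8)
L = ¼ (L = (-8 + 2)²/144 = (-6)²*(1/144) = 36*(1/144) = ¼ ≈ 0.25000)
(L - 140)² = (¼ - 140)² = (-559/4)² = 312481/16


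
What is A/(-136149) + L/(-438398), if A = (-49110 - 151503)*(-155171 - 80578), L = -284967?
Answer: -6911231310353481/19895816434 ≈ -3.4737e+5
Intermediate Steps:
A = 47294314137 (A = -200613*(-235749) = 47294314137)
A/(-136149) + L/(-438398) = 47294314137/(-136149) - 284967/(-438398) = 47294314137*(-1/136149) - 284967*(-1/438398) = -15764771379/45383 + 284967/438398 = -6911231310353481/19895816434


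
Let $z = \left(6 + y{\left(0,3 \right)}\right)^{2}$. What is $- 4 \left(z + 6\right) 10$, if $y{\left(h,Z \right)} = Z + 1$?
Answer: $-4240$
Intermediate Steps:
$y{\left(h,Z \right)} = 1 + Z$
$z = 100$ ($z = \left(6 + \left(1 + 3\right)\right)^{2} = \left(6 + 4\right)^{2} = 10^{2} = 100$)
$- 4 \left(z + 6\right) 10 = - 4 \left(100 + 6\right) 10 = \left(-4\right) 106 \cdot 10 = \left(-424\right) 10 = -4240$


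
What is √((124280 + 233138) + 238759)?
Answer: √596177 ≈ 772.13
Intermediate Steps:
√((124280 + 233138) + 238759) = √(357418 + 238759) = √596177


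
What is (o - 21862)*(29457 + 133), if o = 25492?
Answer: 107411700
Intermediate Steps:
(o - 21862)*(29457 + 133) = (25492 - 21862)*(29457 + 133) = 3630*29590 = 107411700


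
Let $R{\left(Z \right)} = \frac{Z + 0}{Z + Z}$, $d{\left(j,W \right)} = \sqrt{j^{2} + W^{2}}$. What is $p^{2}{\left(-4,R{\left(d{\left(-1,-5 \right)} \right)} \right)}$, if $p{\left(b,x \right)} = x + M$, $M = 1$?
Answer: $\frac{9}{4} \approx 2.25$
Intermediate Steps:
$d{\left(j,W \right)} = \sqrt{W^{2} + j^{2}}$
$R{\left(Z \right)} = \frac{1}{2}$ ($R{\left(Z \right)} = \frac{Z}{2 Z} = Z \frac{1}{2 Z} = \frac{1}{2}$)
$p{\left(b,x \right)} = 1 + x$ ($p{\left(b,x \right)} = x + 1 = 1 + x$)
$p^{2}{\left(-4,R{\left(d{\left(-1,-5 \right)} \right)} \right)} = \left(1 + \frac{1}{2}\right)^{2} = \left(\frac{3}{2}\right)^{2} = \frac{9}{4}$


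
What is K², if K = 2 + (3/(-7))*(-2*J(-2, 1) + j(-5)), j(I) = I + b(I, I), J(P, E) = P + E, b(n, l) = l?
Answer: 1444/49 ≈ 29.469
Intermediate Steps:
J(P, E) = E + P
j(I) = 2*I (j(I) = I + I = 2*I)
K = 38/7 (K = 2 + (3/(-7))*(-2*(1 - 2) + 2*(-5)) = 2 + (3*(-⅐))*(-2*(-1) - 10) = 2 - 3*(2 - 10)/7 = 2 - 3/7*(-8) = 2 + 24/7 = 38/7 ≈ 5.4286)
K² = (38/7)² = 1444/49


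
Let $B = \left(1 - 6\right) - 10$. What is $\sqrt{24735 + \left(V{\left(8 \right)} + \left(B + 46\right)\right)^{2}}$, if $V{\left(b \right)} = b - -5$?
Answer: $\sqrt{26671} \approx 163.31$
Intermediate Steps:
$B = -15$ ($B = -5 - 10 = -15$)
$V{\left(b \right)} = 5 + b$ ($V{\left(b \right)} = b + 5 = 5 + b$)
$\sqrt{24735 + \left(V{\left(8 \right)} + \left(B + 46\right)\right)^{2}} = \sqrt{24735 + \left(\left(5 + 8\right) + \left(-15 + 46\right)\right)^{2}} = \sqrt{24735 + \left(13 + 31\right)^{2}} = \sqrt{24735 + 44^{2}} = \sqrt{24735 + 1936} = \sqrt{26671}$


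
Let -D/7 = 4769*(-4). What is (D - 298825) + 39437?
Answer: -125856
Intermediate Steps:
D = 133532 (D = -33383*(-4) = -7*(-19076) = 133532)
(D - 298825) + 39437 = (133532 - 298825) + 39437 = -165293 + 39437 = -125856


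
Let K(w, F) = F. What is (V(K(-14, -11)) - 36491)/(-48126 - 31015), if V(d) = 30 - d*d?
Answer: 36582/79141 ≈ 0.46224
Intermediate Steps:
V(d) = 30 - d**2
(V(K(-14, -11)) - 36491)/(-48126 - 31015) = ((30 - 1*(-11)**2) - 36491)/(-48126 - 31015) = ((30 - 1*121) - 36491)/(-79141) = ((30 - 121) - 36491)*(-1/79141) = (-91 - 36491)*(-1/79141) = -36582*(-1/79141) = 36582/79141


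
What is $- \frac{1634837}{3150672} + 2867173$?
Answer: $\frac{9033520055419}{3150672} \approx 2.8672 \cdot 10^{6}$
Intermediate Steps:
$- \frac{1634837}{3150672} + 2867173 = \frac{9033520055419}{3150672}$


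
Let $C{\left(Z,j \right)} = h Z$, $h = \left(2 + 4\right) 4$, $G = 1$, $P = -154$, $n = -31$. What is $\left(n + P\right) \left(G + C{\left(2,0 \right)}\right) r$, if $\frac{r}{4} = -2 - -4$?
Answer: $-72520$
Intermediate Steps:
$h = 24$ ($h = 6 \cdot 4 = 24$)
$r = 8$ ($r = 4 \left(-2 - -4\right) = 4 \left(-2 + 4\right) = 4 \cdot 2 = 8$)
$C{\left(Z,j \right)} = 24 Z$
$\left(n + P\right) \left(G + C{\left(2,0 \right)}\right) r = \left(-31 - 154\right) \left(1 + 24 \cdot 2\right) 8 = - 185 \left(1 + 48\right) 8 = - 185 \cdot 49 \cdot 8 = \left(-185\right) 392 = -72520$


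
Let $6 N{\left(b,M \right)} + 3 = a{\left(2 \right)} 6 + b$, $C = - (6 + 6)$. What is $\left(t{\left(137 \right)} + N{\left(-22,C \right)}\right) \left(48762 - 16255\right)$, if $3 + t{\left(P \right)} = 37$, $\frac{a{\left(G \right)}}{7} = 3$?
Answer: $\frac{9914635}{6} \approx 1.6524 \cdot 10^{6}$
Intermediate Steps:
$C = -12$ ($C = \left(-1\right) 12 = -12$)
$a{\left(G \right)} = 21$ ($a{\left(G \right)} = 7 \cdot 3 = 21$)
$t{\left(P \right)} = 34$ ($t{\left(P \right)} = -3 + 37 = 34$)
$N{\left(b,M \right)} = \frac{41}{2} + \frac{b}{6}$ ($N{\left(b,M \right)} = - \frac{1}{2} + \frac{21 \cdot 6 + b}{6} = - \frac{1}{2} + \frac{126 + b}{6} = - \frac{1}{2} + \left(21 + \frac{b}{6}\right) = \frac{41}{2} + \frac{b}{6}$)
$\left(t{\left(137 \right)} + N{\left(-22,C \right)}\right) \left(48762 - 16255\right) = \left(34 + \left(\frac{41}{2} + \frac{1}{6} \left(-22\right)\right)\right) \left(48762 - 16255\right) = \left(34 + \left(\frac{41}{2} - \frac{11}{3}\right)\right) 32507 = \left(34 + \frac{101}{6}\right) 32507 = \frac{305}{6} \cdot 32507 = \frac{9914635}{6}$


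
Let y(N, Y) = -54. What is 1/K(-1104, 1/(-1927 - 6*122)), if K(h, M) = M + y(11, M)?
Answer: -2659/143587 ≈ -0.018518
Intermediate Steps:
K(h, M) = -54 + M (K(h, M) = M - 54 = -54 + M)
1/K(-1104, 1/(-1927 - 6*122)) = 1/(-54 + 1/(-1927 - 6*122)) = 1/(-54 + 1/(-1927 - 732)) = 1/(-54 + 1/(-2659)) = 1/(-54 - 1/2659) = 1/(-143587/2659) = -2659/143587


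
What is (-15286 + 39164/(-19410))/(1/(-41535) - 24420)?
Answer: 410837117028/656242201547 ≈ 0.62605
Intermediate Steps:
(-15286 + 39164/(-19410))/(1/(-41535) - 24420) = (-15286 + 39164*(-1/19410))/(-1/41535 - 24420) = (-15286 - 19582/9705)/(-1014284701/41535) = -148370212/9705*(-41535/1014284701) = 410837117028/656242201547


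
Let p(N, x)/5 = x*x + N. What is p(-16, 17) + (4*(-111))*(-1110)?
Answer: 494205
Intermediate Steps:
p(N, x) = 5*N + 5*x² (p(N, x) = 5*(x*x + N) = 5*(x² + N) = 5*(N + x²) = 5*N + 5*x²)
p(-16, 17) + (4*(-111))*(-1110) = (5*(-16) + 5*17²) + (4*(-111))*(-1110) = (-80 + 5*289) - 444*(-1110) = (-80 + 1445) + 492840 = 1365 + 492840 = 494205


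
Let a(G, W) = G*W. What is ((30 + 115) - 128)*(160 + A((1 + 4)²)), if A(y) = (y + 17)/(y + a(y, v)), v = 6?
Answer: 68102/25 ≈ 2724.1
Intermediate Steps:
A(y) = (17 + y)/(7*y) (A(y) = (y + 17)/(y + y*6) = (17 + y)/(y + 6*y) = (17 + y)/((7*y)) = (17 + y)*(1/(7*y)) = (17 + y)/(7*y))
((30 + 115) - 128)*(160 + A((1 + 4)²)) = ((30 + 115) - 128)*(160 + (17 + (1 + 4)²)/(7*((1 + 4)²))) = (145 - 128)*(160 + (17 + 5²)/(7*(5²))) = 17*(160 + (⅐)*(17 + 25)/25) = 17*(160 + (⅐)*(1/25)*42) = 17*(160 + 6/25) = 17*(4006/25) = 68102/25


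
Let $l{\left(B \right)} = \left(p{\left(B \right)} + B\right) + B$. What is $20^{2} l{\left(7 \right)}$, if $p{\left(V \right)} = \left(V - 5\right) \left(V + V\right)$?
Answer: $16800$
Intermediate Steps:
$p{\left(V \right)} = 2 V \left(-5 + V\right)$ ($p{\left(V \right)} = \left(-5 + V\right) 2 V = 2 V \left(-5 + V\right)$)
$l{\left(B \right)} = 2 B + 2 B \left(-5 + B\right)$ ($l{\left(B \right)} = \left(2 B \left(-5 + B\right) + B\right) + B = \left(B + 2 B \left(-5 + B\right)\right) + B = 2 B + 2 B \left(-5 + B\right)$)
$20^{2} l{\left(7 \right)} = 20^{2} \cdot 2 \cdot 7 \left(-4 + 7\right) = 400 \cdot 2 \cdot 7 \cdot 3 = 400 \cdot 42 = 16800$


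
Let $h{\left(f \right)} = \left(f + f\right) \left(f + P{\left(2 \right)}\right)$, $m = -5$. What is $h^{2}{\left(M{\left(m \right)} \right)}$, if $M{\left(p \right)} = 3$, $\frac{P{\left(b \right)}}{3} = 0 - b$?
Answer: $324$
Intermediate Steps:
$P{\left(b \right)} = - 3 b$ ($P{\left(b \right)} = 3 \left(0 - b\right) = 3 \left(- b\right) = - 3 b$)
$h{\left(f \right)} = 2 f \left(-6 + f\right)$ ($h{\left(f \right)} = \left(f + f\right) \left(f - 6\right) = 2 f \left(f - 6\right) = 2 f \left(-6 + f\right)$)
$h^{2}{\left(M{\left(m \right)} \right)} = \left(2 \cdot 3 \left(-6 + 3\right)\right)^{2} = \left(2 \cdot 3 \left(-3\right)\right)^{2} = \left(-18\right)^{2} = 324$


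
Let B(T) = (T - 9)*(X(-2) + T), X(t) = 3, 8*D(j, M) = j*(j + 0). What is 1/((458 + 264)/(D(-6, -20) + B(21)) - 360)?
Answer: -585/209156 ≈ -0.0027970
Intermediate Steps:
D(j, M) = j²/8 (D(j, M) = (j*(j + 0))/8 = (j*j)/8 = j²/8)
B(T) = (-9 + T)*(3 + T) (B(T) = (T - 9)*(3 + T) = (-9 + T)*(3 + T))
1/((458 + 264)/(D(-6, -20) + B(21)) - 360) = 1/((458 + 264)/((⅛)*(-6)² + (-27 + 21² - 6*21)) - 360) = 1/(722/((⅛)*36 + (-27 + 441 - 126)) - 360) = 1/(722/(9/2 + 288) - 360) = 1/(722/(585/2) - 360) = 1/(722*(2/585) - 360) = 1/(1444/585 - 360) = 1/(-209156/585) = -585/209156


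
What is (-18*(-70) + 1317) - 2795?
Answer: -218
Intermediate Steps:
(-18*(-70) + 1317) - 2795 = (1260 + 1317) - 2795 = 2577 - 2795 = -218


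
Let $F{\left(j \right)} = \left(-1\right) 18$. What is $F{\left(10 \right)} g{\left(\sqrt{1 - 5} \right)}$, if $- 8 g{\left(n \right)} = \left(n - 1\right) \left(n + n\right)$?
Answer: $-18 - 9 i \approx -18.0 - 9.0 i$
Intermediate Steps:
$F{\left(j \right)} = -18$
$g{\left(n \right)} = - \frac{n \left(-1 + n\right)}{4}$ ($g{\left(n \right)} = - \frac{\left(n - 1\right) \left(n + n\right)}{8} = - \frac{\left(-1 + n\right) 2 n}{8} = - \frac{2 n \left(-1 + n\right)}{8} = - \frac{n \left(-1 + n\right)}{4}$)
$F{\left(10 \right)} g{\left(\sqrt{1 - 5} \right)} = - 18 \frac{\sqrt{1 - 5} \left(1 - \sqrt{1 - 5}\right)}{4} = - 18 \frac{\sqrt{-4} \left(1 - \sqrt{-4}\right)}{4} = - 18 \frac{2 i \left(1 - 2 i\right)}{4} = - 18 \frac{i \left(1 - 2 i\right)}{2} = - 9 i \left(1 - 2 i\right)$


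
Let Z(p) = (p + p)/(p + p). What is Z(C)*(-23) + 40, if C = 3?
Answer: 17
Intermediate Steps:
Z(p) = 1 (Z(p) = (2*p)/((2*p)) = (2*p)*(1/(2*p)) = 1)
Z(C)*(-23) + 40 = 1*(-23) + 40 = -23 + 40 = 17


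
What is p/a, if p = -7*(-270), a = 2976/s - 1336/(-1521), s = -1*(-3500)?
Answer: 1257676875/1150312 ≈ 1093.3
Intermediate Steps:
s = 3500
a = 2300624/1330875 (a = 2976/3500 - 1336/(-1521) = 2976*(1/3500) - 1336*(-1/1521) = 744/875 + 1336/1521 = 2300624/1330875 ≈ 1.7287)
p = 1890
p/a = 1890/(2300624/1330875) = 1890*(1330875/2300624) = 1257676875/1150312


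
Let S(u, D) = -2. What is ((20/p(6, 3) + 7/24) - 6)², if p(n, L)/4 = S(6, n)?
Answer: 38809/576 ≈ 67.377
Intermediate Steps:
p(n, L) = -8 (p(n, L) = 4*(-2) = -8)
((20/p(6, 3) + 7/24) - 6)² = ((20/(-8) + 7/24) - 6)² = ((20*(-⅛) + 7*(1/24)) - 6)² = ((-5/2 + 7/24) - 6)² = (-53/24 - 6)² = (-197/24)² = 38809/576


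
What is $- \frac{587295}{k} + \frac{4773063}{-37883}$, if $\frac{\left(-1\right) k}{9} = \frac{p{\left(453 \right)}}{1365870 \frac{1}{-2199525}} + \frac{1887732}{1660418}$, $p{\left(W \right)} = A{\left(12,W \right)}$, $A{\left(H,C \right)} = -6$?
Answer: $\frac{91491889428642254248}{15463324075106697} \approx 5916.7$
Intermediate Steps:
$p{\left(W \right)} = -6$
$k = - \frac{3673677287331}{37798585561}$ ($k = - 9 \left(- \frac{6}{1365870 \frac{1}{-2199525}} + \frac{1887732}{1660418}\right) = - 9 \left(- \frac{6}{1365870 \left(- \frac{1}{2199525}\right)} + 1887732 \cdot \frac{1}{1660418}\right) = - 9 \left(- \frac{6}{- \frac{91058}{146635}} + \frac{943866}{830209}\right) = - 9 \left(\left(-6\right) \left(- \frac{146635}{91058}\right) + \frac{943866}{830209}\right) = - 9 \left(\frac{439905}{45529} + \frac{943866}{830209}\right) = \left(-9\right) \frac{408186365259}{37798585561} = - \frac{3673677287331}{37798585561} \approx -97.191$)
$- \frac{587295}{k} + \frac{4773063}{-37883} = - \frac{587295}{- \frac{3673677287331}{37798585561}} + \frac{4773063}{-37883} = \left(-587295\right) \left(- \frac{37798585561}{3673677287331}\right) + 4773063 \left(- \frac{1}{37883}\right) = \frac{2466546700783055}{408186365259} - \frac{4773063}{37883} = \frac{91491889428642254248}{15463324075106697}$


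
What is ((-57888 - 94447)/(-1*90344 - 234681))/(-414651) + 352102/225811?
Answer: 9490687133578273/6086597366249805 ≈ 1.5593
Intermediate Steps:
((-57888 - 94447)/(-1*90344 - 234681))/(-414651) + 352102/225811 = -152335/(-90344 - 234681)*(-1/414651) + 352102*(1/225811) = -152335/(-325025)*(-1/414651) + 352102/225811 = -152335*(-1/325025)*(-1/414651) + 352102/225811 = (30467/65005)*(-1/414651) + 352102/225811 = -30467/26954388255 + 352102/225811 = 9490687133578273/6086597366249805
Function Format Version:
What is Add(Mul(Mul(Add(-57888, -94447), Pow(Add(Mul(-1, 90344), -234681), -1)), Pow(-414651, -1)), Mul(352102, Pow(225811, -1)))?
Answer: Rational(9490687133578273, 6086597366249805) ≈ 1.5593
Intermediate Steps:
Add(Mul(Mul(Add(-57888, -94447), Pow(Add(Mul(-1, 90344), -234681), -1)), Pow(-414651, -1)), Mul(352102, Pow(225811, -1))) = Add(Mul(Mul(-152335, Pow(Add(-90344, -234681), -1)), Rational(-1, 414651)), Mul(352102, Rational(1, 225811))) = Add(Mul(Mul(-152335, Pow(-325025, -1)), Rational(-1, 414651)), Rational(352102, 225811)) = Add(Mul(Mul(-152335, Rational(-1, 325025)), Rational(-1, 414651)), Rational(352102, 225811)) = Add(Mul(Rational(30467, 65005), Rational(-1, 414651)), Rational(352102, 225811)) = Add(Rational(-30467, 26954388255), Rational(352102, 225811)) = Rational(9490687133578273, 6086597366249805)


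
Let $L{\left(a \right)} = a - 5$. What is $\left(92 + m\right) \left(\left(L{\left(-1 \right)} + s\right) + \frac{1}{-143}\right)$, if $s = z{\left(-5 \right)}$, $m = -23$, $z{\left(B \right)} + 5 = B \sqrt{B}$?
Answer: $- \frac{108606}{143} - 345 i \sqrt{5} \approx -759.48 - 771.44 i$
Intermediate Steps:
$z{\left(B \right)} = -5 + B^{\frac{3}{2}}$ ($z{\left(B \right)} = -5 + B \sqrt{B} = -5 + B^{\frac{3}{2}}$)
$s = -5 - 5 i \sqrt{5}$ ($s = -5 + \left(-5\right)^{\frac{3}{2}} = -5 - 5 i \sqrt{5} \approx -5.0 - 11.18 i$)
$L{\left(a \right)} = -5 + a$
$\left(92 + m\right) \left(\left(L{\left(-1 \right)} + s\right) + \frac{1}{-143}\right) = \left(92 - 23\right) \left(\left(\left(-5 - 1\right) - \left(5 + 5 i \sqrt{5}\right)\right) + \frac{1}{-143}\right) = 69 \left(\left(-6 - \left(5 + 5 i \sqrt{5}\right)\right) - \frac{1}{143}\right) = 69 \left(\left(-11 - 5 i \sqrt{5}\right) - \frac{1}{143}\right) = 69 \left(- \frac{1574}{143} - 5 i \sqrt{5}\right) = - \frac{108606}{143} - 345 i \sqrt{5}$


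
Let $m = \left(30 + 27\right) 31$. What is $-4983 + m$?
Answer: $-3216$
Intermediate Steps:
$m = 1767$ ($m = 57 \cdot 31 = 1767$)
$-4983 + m = -4983 + 1767 = -3216$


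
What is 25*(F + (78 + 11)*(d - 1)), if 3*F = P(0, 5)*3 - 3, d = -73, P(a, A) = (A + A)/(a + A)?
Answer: -164625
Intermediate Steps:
P(a, A) = 2*A/(A + a) (P(a, A) = (2*A)/(A + a) = 2*A/(A + a))
F = 1 (F = ((2*5/(5 + 0))*3 - 3)/3 = ((2*5/5)*3 - 3)/3 = ((2*5*(⅕))*3 - 3)/3 = (2*3 - 3)/3 = (6 - 3)/3 = (⅓)*3 = 1)
25*(F + (78 + 11)*(d - 1)) = 25*(1 + (78 + 11)*(-73 - 1)) = 25*(1 + 89*(-74)) = 25*(1 - 6586) = 25*(-6585) = -164625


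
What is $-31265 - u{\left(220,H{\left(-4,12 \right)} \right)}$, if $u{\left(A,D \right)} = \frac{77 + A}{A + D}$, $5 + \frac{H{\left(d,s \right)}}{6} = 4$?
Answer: $- \frac{6691007}{214} \approx -31266.0$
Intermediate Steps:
$H{\left(d,s \right)} = -6$ ($H{\left(d,s \right)} = -30 + 6 \cdot 4 = -30 + 24 = -6$)
$u{\left(A,D \right)} = \frac{77 + A}{A + D}$
$-31265 - u{\left(220,H{\left(-4,12 \right)} \right)} = -31265 - \frac{77 + 220}{220 - 6} = -31265 - \frac{1}{214} \cdot 297 = -31265 - \frac{297}{214} = - \frac{6691007}{214}$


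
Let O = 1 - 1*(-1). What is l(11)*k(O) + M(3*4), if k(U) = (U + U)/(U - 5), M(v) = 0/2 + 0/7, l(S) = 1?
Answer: -4/3 ≈ -1.3333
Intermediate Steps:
M(v) = 0 (M(v) = 0*(½) + 0*(⅐) = 0 + 0 = 0)
O = 2 (O = 1 + 1 = 2)
k(U) = 2*U/(-5 + U) (k(U) = (2*U)/(-5 + U) = 2*U/(-5 + U))
l(11)*k(O) + M(3*4) = 1*(2*2/(-5 + 2)) + 0 = 1*(2*2/(-3)) + 0 = 1*(2*2*(-⅓)) + 0 = 1*(-4/3) + 0 = -4/3 + 0 = -4/3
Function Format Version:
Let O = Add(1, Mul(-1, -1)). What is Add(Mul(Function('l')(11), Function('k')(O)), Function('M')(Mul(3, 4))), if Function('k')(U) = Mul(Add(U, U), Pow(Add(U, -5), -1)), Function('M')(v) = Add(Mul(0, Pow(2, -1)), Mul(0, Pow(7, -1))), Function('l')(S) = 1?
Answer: Rational(-4, 3) ≈ -1.3333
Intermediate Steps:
Function('M')(v) = 0 (Function('M')(v) = Add(Mul(0, Rational(1, 2)), Mul(0, Rational(1, 7))) = Add(0, 0) = 0)
O = 2 (O = Add(1, 1) = 2)
Function('k')(U) = Mul(2, U, Pow(Add(-5, U), -1)) (Function('k')(U) = Mul(Mul(2, U), Pow(Add(-5, U), -1)) = Mul(2, U, Pow(Add(-5, U), -1)))
Add(Mul(Function('l')(11), Function('k')(O)), Function('M')(Mul(3, 4))) = Add(Mul(1, Mul(2, 2, Pow(Add(-5, 2), -1))), 0) = Add(Mul(1, Mul(2, 2, Pow(-3, -1))), 0) = Add(Mul(1, Mul(2, 2, Rational(-1, 3))), 0) = Add(Mul(1, Rational(-4, 3)), 0) = Add(Rational(-4, 3), 0) = Rational(-4, 3)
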